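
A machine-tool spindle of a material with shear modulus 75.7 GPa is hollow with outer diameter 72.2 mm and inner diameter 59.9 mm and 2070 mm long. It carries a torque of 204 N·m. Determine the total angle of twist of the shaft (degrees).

J = π(d_o⁴ − d_i⁴)/32 = π(0.0722⁴ − 0.0599⁴)/32 = 1.404×10^-6 m⁴.
θ = T·L/(G·J) = 204.0 × 2.07 / (75.7×10⁹ × 1.404×10^-6) = 3.973×10^-3 rad.

0.228°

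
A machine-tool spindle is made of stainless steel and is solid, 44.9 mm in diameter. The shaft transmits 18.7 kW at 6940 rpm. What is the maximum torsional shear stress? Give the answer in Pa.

ω = 2π·6940/60 = 726.8 rad/s, so T = P/ω = 18.7×10³ / 726.8 = 25.73 N·m.
J = πd⁴/32 = π(0.0449)⁴/32 = 3.990×10^-7 m⁴.
τ_max = T·r/J = 25.73 × 0.0224 / 3.990×10^-7 = 1.448×10^6 Pa.

1.45e6 Pa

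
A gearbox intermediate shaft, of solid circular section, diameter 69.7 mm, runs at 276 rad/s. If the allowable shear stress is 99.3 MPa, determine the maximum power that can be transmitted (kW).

1820 kW

J = πd⁴/32 = π(0.0697)⁴/32 = 2.317×10^-6 m⁴.
T_max = τ_allow·J/r = 9.93×10^7 × 2.317×10^-6 / 0.0348 = 6602 N·m.
ω = 276 rad/s, so P_max = T_max·ω = 1.822×10^6 W.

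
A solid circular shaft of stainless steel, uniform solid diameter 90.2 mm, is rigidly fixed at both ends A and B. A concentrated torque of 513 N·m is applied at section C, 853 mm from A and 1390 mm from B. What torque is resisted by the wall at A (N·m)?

With uniform GJ and both ends fixed, compatibility θ_AC = θ_CB gives T_A·a = T_B·b, together with T_A + T_B = T₀.
T_A = T₀·b/(a+b) = 513.0·1390/2243 = 317.9 N·m; T_B = 195.1 N·m.

318 N·m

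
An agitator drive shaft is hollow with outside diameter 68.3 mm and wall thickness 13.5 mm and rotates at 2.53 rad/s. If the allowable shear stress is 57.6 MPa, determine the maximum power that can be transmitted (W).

J = π(d_o⁴ − d_i⁴)/32 = π(0.0683⁴ − 0.0413⁴)/32 = 1.851×10^-6 m⁴.
T_max = τ_allow·J/r = 5.76×10^7 × 1.851×10^-6 / 0.0341 = 3122 N·m.
ω = 2.53 rad/s, so P_max = T_max·ω = 7898 W.

7900 W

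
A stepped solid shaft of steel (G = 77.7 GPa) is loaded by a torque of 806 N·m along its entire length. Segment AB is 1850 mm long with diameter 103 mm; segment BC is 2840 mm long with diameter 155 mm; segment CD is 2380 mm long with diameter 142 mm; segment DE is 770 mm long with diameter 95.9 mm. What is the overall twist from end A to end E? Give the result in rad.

0.00384 rad

J_AB = π(0.103)⁴/32 = 1.10×10^-5 m⁴; J_BC = π(0.155)⁴/32 = 5.67×10^-5 m⁴; J_CD = π(0.142)⁴/32 = 3.99×10^-5 m⁴; J_DE = π(0.0959)⁴/32 = 8.30×10^-6 m⁴.
θ = (T/G)·Σ L_i/J_i = (806.0/77.7×10⁹)·(1.85/1.10×10^-5 + 2.84/5.67×10^-5 + 2.38/3.99×10^-5 + 0.770/8.30×10^-6) = 3.837×10^-3 rad.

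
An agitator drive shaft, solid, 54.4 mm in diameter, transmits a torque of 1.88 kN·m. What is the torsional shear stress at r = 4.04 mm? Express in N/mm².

J = πd⁴/32 = π(0.0544)⁴/32 = 8.598×10^-7 m⁴.
Shear stress varies linearly with radius: τ = T·r/J = 1880 × 0.00404 / 8.598×10^-7 = 8.834×10^6 Pa.

8.83 N/mm²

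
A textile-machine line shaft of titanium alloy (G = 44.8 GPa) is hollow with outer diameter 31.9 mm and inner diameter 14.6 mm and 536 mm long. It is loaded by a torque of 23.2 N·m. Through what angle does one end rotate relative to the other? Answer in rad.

J = π(d_o⁴ − d_i⁴)/32 = π(0.0319⁴ − 0.0146⁴)/32 = 9.720×10^-8 m⁴.
θ = T·L/(G·J) = 23.20 × 0.536 / (44.8×10⁹ × 9.720×10^-8) = 2.856×10^-3 rad.

0.00286 rad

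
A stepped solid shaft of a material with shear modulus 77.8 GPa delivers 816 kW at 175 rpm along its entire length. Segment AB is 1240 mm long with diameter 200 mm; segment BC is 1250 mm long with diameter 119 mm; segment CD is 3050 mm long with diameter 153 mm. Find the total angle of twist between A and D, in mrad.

ω = 2π·175/60 = 18.33 rad/s, so T = P/ω = 816×10³ / 18.33 = 44530 N·m.
J_AB = π(0.200)⁴/32 = 1.57×10^-4 m⁴; J_BC = π(0.119)⁴/32 = 1.97×10^-5 m⁴; J_CD = π(0.153)⁴/32 = 5.38×10^-5 m⁴.
θ = (T/G)·Σ L_i/J_i = (44530/77.8×10⁹)·(1.24/1.57×10^-4 + 1.25/1.97×10^-5 + 3.05/5.38×10^-5) = 0.07330 rad.

73.3 mrad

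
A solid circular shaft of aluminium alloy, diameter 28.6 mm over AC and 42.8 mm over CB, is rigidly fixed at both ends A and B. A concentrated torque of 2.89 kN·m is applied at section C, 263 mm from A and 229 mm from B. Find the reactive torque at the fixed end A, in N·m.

Compatibility: T_A·a/J_AC = T_B·b/J_CB with T_A + T_B = T₀.
J_AC = 6.57×10^-8 m⁴, J_CB = 3.29×10^-7 m⁴, so T_A = T₀·(J_AC/a)/((J_AC/a)+(J_CB/b)) = 427.5 N·m, T_B = 2462 N·m.

428 N·m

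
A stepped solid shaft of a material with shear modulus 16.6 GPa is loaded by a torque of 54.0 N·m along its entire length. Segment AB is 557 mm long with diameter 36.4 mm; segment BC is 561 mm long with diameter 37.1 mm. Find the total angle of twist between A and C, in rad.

0.0203 rad

J_AB = π(0.0364)⁴/32 = 1.72×10^-7 m⁴; J_BC = π(0.0371)⁴/32 = 1.86×10^-7 m⁴.
θ = (T/G)·Σ L_i/J_i = (54.00/16.6×10⁹)·(0.557/1.72×10^-7 + 0.561/1.86×10^-7) = 0.02033 rad.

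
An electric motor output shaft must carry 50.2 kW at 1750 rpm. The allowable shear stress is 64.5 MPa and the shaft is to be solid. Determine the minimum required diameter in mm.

27.9 mm

ω = 2π·1750/60 = 183.3 rad/s, so T = P/ω = 50.2×10³ / 183.3 = 273.9 N·m.
For a solid shaft τ_max = 16T/(πd³), so d = (16T/(π τ_allow))^(1/3) = (16·273.9/(π·6.45×10^7))^(1/3) = 0.02786 m.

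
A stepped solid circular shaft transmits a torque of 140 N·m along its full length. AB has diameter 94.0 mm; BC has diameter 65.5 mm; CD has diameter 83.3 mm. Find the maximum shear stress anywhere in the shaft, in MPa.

Under the same torque, τ_max = 16T/(πd³) is largest where d is smallest — segment BC (d = 65.5 mm).
τ_max = 16·140.0/(π·(0.0655)³) = 2.537×10^6 Pa.

2.54 MPa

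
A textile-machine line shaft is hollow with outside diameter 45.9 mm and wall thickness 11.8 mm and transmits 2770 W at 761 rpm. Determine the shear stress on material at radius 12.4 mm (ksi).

ω = 2π·761/60 = 79.69 rad/s, so T = P/ω = 2770 / 79.69 = 34.76 N·m.
J = π(d_o⁴ − d_i⁴)/32 = π(0.0459⁴ − 0.0223⁴)/32 = 4.115×10^-7 m⁴.
Shear stress varies linearly with radius: τ = T·r/J = 34.76 × 0.0124 / 4.115×10^-7 = 1.047×10^6 Pa.

0.152 ksi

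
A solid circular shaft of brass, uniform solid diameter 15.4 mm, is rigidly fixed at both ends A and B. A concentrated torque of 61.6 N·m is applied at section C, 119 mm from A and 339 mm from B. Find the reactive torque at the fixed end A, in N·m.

With uniform GJ and both ends fixed, compatibility θ_AC = θ_CB gives T_A·a = T_B·b, together with T_A + T_B = T₀.
T_A = T₀·b/(a+b) = 61.60·339/458.0 = 45.59 N·m; T_B = 16.01 N·m.

45.6 N·m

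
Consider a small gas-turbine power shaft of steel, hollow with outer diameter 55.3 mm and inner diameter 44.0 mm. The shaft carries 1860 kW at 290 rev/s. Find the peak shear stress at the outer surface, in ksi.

ω = 2π·290 = 1822 rad/s, so T = P/ω = 1860×10³ / 1822 = 1021 N·m.
J = π(d_o⁴ − d_i⁴)/32 = π(0.0553⁴ − 0.0440⁴)/32 = 5.502×10^-7 m⁴.
τ_max = T·r/J = 1021 × 0.0276 / 5.502×10^-7 = 5.130×10^7 Pa.

7.44 ksi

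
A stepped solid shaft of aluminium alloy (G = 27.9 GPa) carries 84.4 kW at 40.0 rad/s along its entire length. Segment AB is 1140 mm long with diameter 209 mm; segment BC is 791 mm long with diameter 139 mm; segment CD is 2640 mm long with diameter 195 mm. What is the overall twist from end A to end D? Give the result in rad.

0.00350 rad

ω = 40.0 rad/s, so T = P/ω = 84.4×10³ / 40.00 = 2110 N·m.
J_AB = π(0.209)⁴/32 = 1.87×10^-4 m⁴; J_BC = π(0.139)⁴/32 = 3.66×10^-5 m⁴; J_CD = π(0.195)⁴/32 = 1.42×10^-4 m⁴.
θ = (T/G)·Σ L_i/J_i = (2110/27.9×10⁹)·(1.14/1.87×10^-4 + 0.791/3.66×10^-5 + 2.64/1.42×10^-4) = 3.499×10^-3 rad.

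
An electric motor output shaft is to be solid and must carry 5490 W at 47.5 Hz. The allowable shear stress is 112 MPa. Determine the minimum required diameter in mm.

ω = 2π·47.5 = 298.5 rad/s, so T = P/ω = 5490 / 298.5 = 18.39 N·m.
For a solid shaft τ_max = 16T/(πd³), so d = (16T/(π τ_allow))^(1/3) = (16·18.39/(π·1.12×10^8))^(1/3) = 0.009422 m.

9.42 mm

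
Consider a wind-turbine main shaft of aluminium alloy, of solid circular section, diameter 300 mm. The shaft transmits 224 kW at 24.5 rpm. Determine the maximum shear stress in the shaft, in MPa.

ω = 2π·24.5/60 = 2.566 rad/s, so T = P/ω = 224×10³ / 2.566 = 87310 N·m.
J = πd⁴/32 = π(0.300)⁴/32 = 7.952×10^-4 m⁴.
τ_max = T·r/J = 87310 × 0.150 / 7.952×10^-4 = 1.647×10^7 Pa.

16.5 MPa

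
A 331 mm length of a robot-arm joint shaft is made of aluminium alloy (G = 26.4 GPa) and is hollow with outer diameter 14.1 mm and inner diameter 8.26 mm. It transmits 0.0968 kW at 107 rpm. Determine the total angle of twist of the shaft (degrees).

1.81°

ω = 2π·107/60 = 11.21 rad/s, so T = P/ω = 0.0968×10³ / 11.21 = 8.639 N·m.
J = π(d_o⁴ − d_i⁴)/32 = π(0.0141⁴ − 0.00826⁴)/32 = 3.423×10^-9 m⁴.
θ = T·L/(G·J) = 8.639 × 0.331 / (26.4×10⁹ × 3.423×10^-9) = 0.03164 rad.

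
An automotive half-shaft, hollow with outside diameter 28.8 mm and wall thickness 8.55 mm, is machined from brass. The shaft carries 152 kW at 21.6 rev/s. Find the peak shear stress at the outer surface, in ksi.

35.6 ksi

ω = 2π·21.6 = 135.7 rad/s, so T = P/ω = 152×10³ / 135.7 = 1120 N·m.
J = π(d_o⁴ − d_i⁴)/32 = π(0.0288⁴ − 0.0117⁴)/32 = 6.570×10^-8 m⁴.
τ_max = T·r/J = 1120 × 0.0144 / 6.570×10^-8 = 2.455×10^8 Pa.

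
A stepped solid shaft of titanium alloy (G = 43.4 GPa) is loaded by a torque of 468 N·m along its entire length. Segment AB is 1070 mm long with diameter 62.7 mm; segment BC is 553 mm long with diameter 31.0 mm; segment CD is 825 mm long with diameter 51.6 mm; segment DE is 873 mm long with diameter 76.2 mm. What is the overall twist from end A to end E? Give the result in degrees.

J_AB = π(0.0627)⁴/32 = 1.52×10^-6 m⁴; J_BC = π(0.0310)⁴/32 = 9.07×10^-8 m⁴; J_CD = π(0.0516)⁴/32 = 6.96×10^-7 m⁴; J_DE = π(0.0762)⁴/32 = 3.31×10^-6 m⁴.
θ = (T/G)·Σ L_i/J_i = (468.0/43.4×10⁹)·(1.07/1.52×10^-6 + 0.553/9.07×10^-8 + 0.825/6.96×10^-7 + 0.873/3.31×10^-6) = 0.08900 rad.

5.10°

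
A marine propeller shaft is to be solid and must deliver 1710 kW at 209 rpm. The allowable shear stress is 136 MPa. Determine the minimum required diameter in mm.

143 mm

ω = 2π·209/60 = 21.89 rad/s, so T = P/ω = 1710×10³ / 21.89 = 78130 N·m.
For a solid shaft τ_max = 16T/(πd³), so d = (16T/(π τ_allow))^(1/3) = (16·78130/(π·1.36×10^8))^(1/3) = 0.1430 m.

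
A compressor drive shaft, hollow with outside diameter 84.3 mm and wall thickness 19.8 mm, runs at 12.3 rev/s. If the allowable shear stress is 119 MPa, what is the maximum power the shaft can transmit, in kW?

J = π(d_o⁴ − d_i⁴)/32 = π(0.0843⁴ − 0.0447⁴)/32 = 4.566×10^-6 m⁴.
T_max = τ_allow·J/r = 1.19×10^8 × 4.566×10^-6 / 0.0421 = 12890 N·m.
ω = 2π·12.3 = 77.28 rad/s, so P_max = T_max·ω = 9.963×10^5 W.

996 kW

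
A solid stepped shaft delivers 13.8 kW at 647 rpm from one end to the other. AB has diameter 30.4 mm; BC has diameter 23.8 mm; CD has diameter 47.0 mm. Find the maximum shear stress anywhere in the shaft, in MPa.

76.9 MPa

ω = 2π·647/60 = 67.75 rad/s, so T = P/ω = 13.8×10³ / 67.75 = 203.7 N·m.
Under the same torque, τ_max = 16T/(πd³) is largest where d is smallest — segment BC (d = 23.8 mm).
τ_max = 16·203.7/(π·(0.0238)³) = 7.695×10^7 Pa.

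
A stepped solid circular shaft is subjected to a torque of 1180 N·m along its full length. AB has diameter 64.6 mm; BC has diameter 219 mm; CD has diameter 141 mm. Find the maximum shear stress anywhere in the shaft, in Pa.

2.23e7 Pa

Under the same torque, τ_max = 16T/(πd³) is largest where d is smallest — segment AB (d = 64.6 mm).
τ_max = 16·1180/(π·(0.0646)³) = 2.229×10^7 Pa.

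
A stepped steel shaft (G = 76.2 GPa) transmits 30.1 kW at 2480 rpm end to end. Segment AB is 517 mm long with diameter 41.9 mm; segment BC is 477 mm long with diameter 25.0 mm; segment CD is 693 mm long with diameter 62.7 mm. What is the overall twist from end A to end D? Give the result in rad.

0.0222 rad

ω = 2π·2480/60 = 259.7 rad/s, so T = P/ω = 30.1×10³ / 259.7 = 115.9 N·m.
J_AB = π(0.0419)⁴/32 = 3.03×10^-7 m⁴; J_BC = π(0.0250)⁴/32 = 3.83×10^-8 m⁴; J_CD = π(0.0627)⁴/32 = 1.52×10^-6 m⁴.
θ = (T/G)·Σ L_i/J_i = (115.9/76.2×10⁹)·(0.517/3.03×10^-7 + 0.477/3.83×10^-8 + 0.693/1.52×10^-6) = 0.02221 rad.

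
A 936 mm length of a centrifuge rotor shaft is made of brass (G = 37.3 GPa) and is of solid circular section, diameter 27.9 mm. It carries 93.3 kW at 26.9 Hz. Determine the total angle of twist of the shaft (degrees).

13.3°

ω = 2π·26.9 = 169.0 rad/s, so T = P/ω = 93.3×10³ / 169.0 = 552.0 N·m.
J = πd⁴/32 = π(0.0279)⁴/32 = 5.949×10^-8 m⁴.
θ = T·L/(G·J) = 552.0 × 0.936 / (37.3×10⁹ × 5.949×10^-8) = 0.2329 rad.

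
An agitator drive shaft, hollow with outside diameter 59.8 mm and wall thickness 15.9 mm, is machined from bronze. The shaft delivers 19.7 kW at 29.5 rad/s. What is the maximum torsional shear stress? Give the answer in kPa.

ω = 29.5 rad/s, so T = P/ω = 19.7×10³ / 29.50 = 667.8 N·m.
J = π(d_o⁴ − d_i⁴)/32 = π(0.0598⁴ − 0.0280⁴)/32 = 1.195×10^-6 m⁴.
τ_max = T·r/J = 667.8 × 0.0299 / 1.195×10^-6 = 1.671×10^7 Pa.

16700 kPa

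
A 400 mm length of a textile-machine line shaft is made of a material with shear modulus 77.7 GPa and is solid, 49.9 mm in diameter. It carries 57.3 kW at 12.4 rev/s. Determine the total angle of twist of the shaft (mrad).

6.22 mrad

ω = 2π·12.4 = 77.91 rad/s, so T = P/ω = 57.3×10³ / 77.91 = 735.4 N·m.
J = πd⁴/32 = π(0.0499)⁴/32 = 6.087×10^-7 m⁴.
θ = T·L/(G·J) = 735.4 × 0.400 / (77.7×10⁹ × 6.087×10^-7) = 6.220×10^-3 rad.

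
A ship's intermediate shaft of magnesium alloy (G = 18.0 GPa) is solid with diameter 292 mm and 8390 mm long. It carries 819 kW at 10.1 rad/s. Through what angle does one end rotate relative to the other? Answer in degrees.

ω = 10.1 rad/s, so T = P/ω = 819×10³ / 10.10 = 81090 N·m.
J = πd⁴/32 = π(0.292)⁴/32 = 7.137×10^-4 m⁴.
θ = T·L/(G·J) = 81090 × 8.39 / (18.0×10⁹ × 7.137×10^-4) = 0.05296 rad.

3.03°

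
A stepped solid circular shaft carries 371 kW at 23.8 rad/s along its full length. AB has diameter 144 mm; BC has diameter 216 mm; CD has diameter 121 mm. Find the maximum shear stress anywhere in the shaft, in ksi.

6.50 ksi

ω = 23.8 rad/s, so T = P/ω = 371×10³ / 23.80 = 15590 N·m.
Under the same torque, τ_max = 16T/(πd³) is largest where d is smallest — segment CD (d = 121 mm).
τ_max = 16·15590/(π·(0.121)³) = 4.481×10^7 Pa.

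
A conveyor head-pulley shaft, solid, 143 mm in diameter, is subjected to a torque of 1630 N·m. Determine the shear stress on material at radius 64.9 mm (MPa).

J = πd⁴/32 = π(0.143)⁴/32 = 4.105×10^-5 m⁴.
Shear stress varies linearly with radius: τ = T·r/J = 1630 × 0.0649 / 4.105×10^-5 = 2.577×10^6 Pa.

2.58 MPa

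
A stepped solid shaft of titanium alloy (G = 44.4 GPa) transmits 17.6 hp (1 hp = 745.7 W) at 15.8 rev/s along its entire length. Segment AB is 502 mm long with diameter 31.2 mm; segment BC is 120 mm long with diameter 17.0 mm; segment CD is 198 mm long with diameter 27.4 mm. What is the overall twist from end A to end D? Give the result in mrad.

ω = 2π·15.8 = 99.27 rad/s, so T = P/ω = 17.6×745.7 / 99.27 = 132.2 N·m.
J_AB = π(0.0312)⁴/32 = 9.30×10^-8 m⁴; J_BC = π(0.0170)⁴/32 = 8.20×10^-9 m⁴; J_CD = π(0.0274)⁴/32 = 5.53×10^-8 m⁴.
θ = (T/G)·Σ L_i/J_i = (132.2/44.4×10⁹)·(0.502/9.30×10^-8 + 0.120/8.20×10^-9 + 0.198/5.53×10^-8) = 0.07030 rad.

70.3 mrad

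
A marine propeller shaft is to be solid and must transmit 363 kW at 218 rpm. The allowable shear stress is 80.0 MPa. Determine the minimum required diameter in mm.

100 mm

ω = 2π·218/60 = 22.83 rad/s, so T = P/ω = 363×10³ / 22.83 = 15900 N·m.
For a solid shaft τ_max = 16T/(πd³), so d = (16T/(π τ_allow))^(1/3) = (16·15900/(π·8.00×10^7))^(1/3) = 0.1004 m.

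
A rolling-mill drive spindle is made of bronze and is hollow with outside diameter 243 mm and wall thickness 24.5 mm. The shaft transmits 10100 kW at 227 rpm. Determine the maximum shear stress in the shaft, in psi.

36800 psi

ω = 2π·227/60 = 23.77 rad/s, so T = P/ω = 10100×10³ / 23.77 = 424900 N·m.
J = π(d_o⁴ − d_i⁴)/32 = π(0.243⁴ − 0.194⁴)/32 = 2.033×10^-4 m⁴.
τ_max = T·r/J = 424900 × 0.121 / 2.033×10^-4 = 2.540×10^8 Pa.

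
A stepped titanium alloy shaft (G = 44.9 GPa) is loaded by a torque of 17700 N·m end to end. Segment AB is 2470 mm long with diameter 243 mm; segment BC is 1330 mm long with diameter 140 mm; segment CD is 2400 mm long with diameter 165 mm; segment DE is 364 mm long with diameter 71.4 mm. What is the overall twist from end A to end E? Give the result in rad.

J_AB = π(0.243)⁴/32 = 3.42×10^-4 m⁴; J_BC = π(0.140)⁴/32 = 3.77×10^-5 m⁴; J_CD = π(0.165)⁴/32 = 7.28×10^-5 m⁴; J_DE = π(0.0714)⁴/32 = 2.55×10^-6 m⁴.
θ = (T/G)·Σ L_i/J_i = (17700/44.9×10⁹)·(2.47/3.42×10^-4 + 1.33/3.77×10^-5 + 2.40/7.28×10^-5 + 0.364/2.55×10^-6) = 0.08599 rad.

0.0860 rad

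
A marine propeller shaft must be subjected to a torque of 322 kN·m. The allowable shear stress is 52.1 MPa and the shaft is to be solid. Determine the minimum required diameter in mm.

For a solid shaft τ_max = 16T/(πd³), so d = (16T/(π τ_allow))^(1/3) = (16·322000/(π·5.21×10^7))^(1/3) = 0.3157 m.

316 mm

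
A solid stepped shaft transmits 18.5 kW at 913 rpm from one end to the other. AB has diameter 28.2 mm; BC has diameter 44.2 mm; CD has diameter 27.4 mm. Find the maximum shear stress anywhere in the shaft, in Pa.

ω = 2π·913/60 = 95.61 rad/s, so T = P/ω = 18.5×10³ / 95.61 = 193.5 N·m.
Under the same torque, τ_max = 16T/(πd³) is largest where d is smallest — segment CD (d = 27.4 mm).
τ_max = 16·193.5/(π·(0.0274)³) = 4.791×10^7 Pa.

4.79e7 Pa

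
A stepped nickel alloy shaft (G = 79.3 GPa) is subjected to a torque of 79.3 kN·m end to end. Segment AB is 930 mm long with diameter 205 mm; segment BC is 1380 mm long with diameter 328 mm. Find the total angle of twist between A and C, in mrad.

6.58 mrad

J_AB = π(0.205)⁴/32 = 1.73×10^-4 m⁴; J_BC = π(0.328)⁴/32 = 1.14×10^-3 m⁴.
θ = (T/G)·Σ L_i/J_i = (79300/79.3×10⁹)·(0.930/1.73×10^-4 + 1.38/1.14×10^-3) = 6.578×10^-3 rad.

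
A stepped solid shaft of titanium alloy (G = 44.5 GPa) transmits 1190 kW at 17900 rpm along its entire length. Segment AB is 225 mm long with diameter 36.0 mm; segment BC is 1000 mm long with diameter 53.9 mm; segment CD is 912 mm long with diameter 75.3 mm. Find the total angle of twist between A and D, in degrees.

2.34°

ω = 2π·17900/60 = 1874 rad/s, so T = P/ω = 1190×10³ / 1874 = 634.8 N·m.
J_AB = π(0.0360)⁴/32 = 1.65×10^-7 m⁴; J_BC = π(0.0539)⁴/32 = 8.29×10^-7 m⁴; J_CD = π(0.0753)⁴/32 = 3.16×10^-6 m⁴.
θ = (T/G)·Σ L_i/J_i = (634.8/44.5×10⁹)·(0.225/1.65×10^-7 + 1.00/8.29×10^-7 + 0.912/3.16×10^-6) = 0.04080 rad.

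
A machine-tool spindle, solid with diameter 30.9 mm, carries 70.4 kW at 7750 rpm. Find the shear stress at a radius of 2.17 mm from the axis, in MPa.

ω = 2π·7750/60 = 811.6 rad/s, so T = P/ω = 70.4×10³ / 811.6 = 86.74 N·m.
J = πd⁴/32 = π(0.0309)⁴/32 = 8.950×10^-8 m⁴.
Shear stress varies linearly with radius: τ = T·r/J = 86.74 × 0.00217 / 8.950×10^-8 = 2.103×10^6 Pa.

2.10 MPa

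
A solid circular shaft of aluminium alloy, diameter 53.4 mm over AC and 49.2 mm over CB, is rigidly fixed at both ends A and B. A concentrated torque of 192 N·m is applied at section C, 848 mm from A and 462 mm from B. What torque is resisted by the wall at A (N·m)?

Compatibility: T_A·a/J_AC = T_B·b/J_CB with T_A + T_B = T₀.
J_AC = 7.98×10^-7 m⁴, J_CB = 5.75×10^-7 m⁴, so T_A = T₀·(J_AC/a)/((J_AC/a)+(J_CB/b)) = 82.66 N·m, T_B = 109.3 N·m.

82.7 N·m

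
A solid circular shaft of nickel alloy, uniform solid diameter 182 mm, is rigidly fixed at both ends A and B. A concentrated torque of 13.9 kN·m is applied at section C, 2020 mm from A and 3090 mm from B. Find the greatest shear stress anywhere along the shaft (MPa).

7.10 MPa

With uniform GJ and both ends fixed, compatibility θ_AC = θ_CB gives T_A·a = T_B·b, together with T_A + T_B = T₀.
T_A = T₀·b/(a+b) = 13900·3090/5110 = 8405 N·m; T_B = 5495 N·m.
τ in each portion: τ_AC = 7.10×10^6 Pa, τ_CB = 4.64×10^6 Pa; maximum is in AC.
τ_max = T_AC·r/J = 8405·0.0910/1.08×10^-4 = 7.101×10^6 Pa.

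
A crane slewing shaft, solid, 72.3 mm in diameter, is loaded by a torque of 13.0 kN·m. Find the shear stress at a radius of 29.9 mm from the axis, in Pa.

J = πd⁴/32 = π(0.0723)⁴/32 = 2.683×10^-6 m⁴.
Shear stress varies linearly with radius: τ = T·r/J = 13000 × 0.0299 / 2.683×10^-6 = 1.449×10^8 Pa.

1.45e8 Pa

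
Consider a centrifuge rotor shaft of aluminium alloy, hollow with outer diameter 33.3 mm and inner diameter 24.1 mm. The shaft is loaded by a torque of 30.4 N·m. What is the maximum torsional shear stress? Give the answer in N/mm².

J = π(d_o⁴ − d_i⁴)/32 = π(0.0333⁴ − 0.0241⁴)/32 = 8.760×10^-8 m⁴.
τ_max = T·r/J = 30.40 × 0.0166 / 8.760×10^-8 = 5.778×10^6 Pa.

5.78 N/mm²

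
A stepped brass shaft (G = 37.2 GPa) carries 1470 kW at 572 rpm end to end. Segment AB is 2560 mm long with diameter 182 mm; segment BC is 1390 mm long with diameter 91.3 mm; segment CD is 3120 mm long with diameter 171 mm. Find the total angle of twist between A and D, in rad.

0.175 rad

ω = 2π·572/60 = 59.90 rad/s, so T = P/ω = 1470×10³ / 59.90 = 24540 N·m.
J_AB = π(0.182)⁴/32 = 1.08×10^-4 m⁴; J_BC = π(0.0913)⁴/32 = 6.82×10^-6 m⁴; J_CD = π(0.171)⁴/32 = 8.39×10^-5 m⁴.
θ = (T/G)·Σ L_i/J_i = (24540/37.2×10⁹)·(2.56/1.08×10^-4 + 1.39/6.82×10^-6 + 3.12/8.39×10^-5) = 0.1746 rad.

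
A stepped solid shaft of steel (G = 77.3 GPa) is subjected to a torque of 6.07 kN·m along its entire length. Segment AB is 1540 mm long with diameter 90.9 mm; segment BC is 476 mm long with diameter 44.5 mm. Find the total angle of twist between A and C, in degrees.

6.60°

J_AB = π(0.0909)⁴/32 = 6.70×10^-6 m⁴; J_BC = π(0.0445)⁴/32 = 3.85×10^-7 m⁴.
θ = (T/G)·Σ L_i/J_i = (6070/77.3×10⁹)·(1.54/6.70×10^-6 + 0.476/3.85×10^-7) = 0.1151 rad.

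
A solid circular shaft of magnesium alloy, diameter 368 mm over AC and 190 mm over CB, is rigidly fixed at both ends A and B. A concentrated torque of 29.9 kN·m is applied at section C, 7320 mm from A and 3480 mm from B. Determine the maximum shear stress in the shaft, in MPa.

2.89 MPa

Compatibility: T_A·a/J_AC = T_B·b/J_CB with T_A + T_B = T₀.
J_AC = 1.80×10^-3 m⁴, J_CB = 1.28×10^-4 m⁴, so T_A = T₀·(J_AC/a)/((J_AC/a)+(J_CB/b)) = 26010 N·m, T_B = 3888 N·m.
τ in each portion: τ_AC = 2.66×10^6 Pa, τ_CB = 2.89×10^6 Pa; maximum is in CB.
τ_max = T_CB·r/J = 3888·0.0950/1.28×10^-4 = 2.887×10^6 Pa.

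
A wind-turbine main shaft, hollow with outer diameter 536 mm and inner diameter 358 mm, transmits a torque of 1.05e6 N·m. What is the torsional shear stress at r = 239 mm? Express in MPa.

J = π(d_o⁴ − d_i⁴)/32 = π(0.536⁴ − 0.358⁴)/32 = 6.491×10^-3 m⁴.
Shear stress varies linearly with radius: τ = T·r/J = 1.050e6 × 0.239 / 6.491×10^-3 = 3.866×10^7 Pa.

38.7 MPa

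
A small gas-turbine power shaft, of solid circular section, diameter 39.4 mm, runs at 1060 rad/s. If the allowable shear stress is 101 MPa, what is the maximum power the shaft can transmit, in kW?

J = πd⁴/32 = π(0.0394)⁴/32 = 2.366×10^-7 m⁴.
T_max = τ_allow·J/r = 1.01×10^8 × 2.366×10^-7 / 0.0197 = 1213 N·m.
ω = 1060 rad/s, so P_max = T_max·ω = 1.286×10^6 W.

1290 kW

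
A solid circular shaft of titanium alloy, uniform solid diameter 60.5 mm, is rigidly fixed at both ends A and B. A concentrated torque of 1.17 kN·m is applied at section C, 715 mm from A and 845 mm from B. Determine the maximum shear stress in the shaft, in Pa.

1.46e7 Pa

With uniform GJ and both ends fixed, compatibility θ_AC = θ_CB gives T_A·a = T_B·b, together with T_A + T_B = T₀.
T_A = T₀·b/(a+b) = 1170·845/1560 = 633.8 N·m; T_B = 536.2 N·m.
τ in each portion: τ_AC = 1.46×10^7 Pa, τ_CB = 1.23×10^7 Pa; maximum is in AC.
τ_max = T_AC·r/J = 633.8·0.0302/1.32×10^-6 = 1.458×10^7 Pa.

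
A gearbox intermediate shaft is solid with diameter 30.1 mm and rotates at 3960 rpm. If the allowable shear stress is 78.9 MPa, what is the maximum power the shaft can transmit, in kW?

175 kW

J = πd⁴/32 = π(0.0301)⁴/32 = 8.059×10^-8 m⁴.
T_max = τ_allow·J/r = 7.89×10^7 × 8.059×10^-8 / 0.0151 = 422.5 N·m.
ω = 2π·3960/60 = 414.7 rad/s, so P_max = T_max·ω = 1.752×10^5 W.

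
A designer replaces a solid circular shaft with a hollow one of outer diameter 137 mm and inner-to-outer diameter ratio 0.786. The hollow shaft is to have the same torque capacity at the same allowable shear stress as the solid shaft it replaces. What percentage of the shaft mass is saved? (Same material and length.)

Equal τ_max and T ⇒ the solid shaft needs d_s³ = d_o³(1−k⁴), so d_s = 137·(1−0.786⁴)^(1/3) = 116.7 mm.
Area ratio A_h/A_s = d_o²(1−k²)/d_s² = (1−k²)/(1−k⁴)^(2/3) = 0.5266.
Mass saving = 1 − 0.5266 = 47.3 %.

47.3 %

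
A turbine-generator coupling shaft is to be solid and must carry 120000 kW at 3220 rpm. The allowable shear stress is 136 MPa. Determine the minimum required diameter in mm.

237 mm

ω = 2π·3220/60 = 337.2 rad/s, so T = P/ω = 120000×10³ / 337.2 = 355900 N·m.
For a solid shaft τ_max = 16T/(πd³), so d = (16T/(π τ_allow))^(1/3) = (16·355900/(π·1.36×10^8))^(1/3) = 0.2371 m.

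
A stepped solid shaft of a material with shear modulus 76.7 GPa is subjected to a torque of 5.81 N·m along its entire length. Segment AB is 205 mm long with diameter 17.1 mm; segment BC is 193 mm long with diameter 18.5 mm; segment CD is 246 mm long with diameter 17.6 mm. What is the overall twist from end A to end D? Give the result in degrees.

J_AB = π(0.0171)⁴/32 = 8.39×10^-9 m⁴; J_BC = π(0.0185)⁴/32 = 1.15×10^-8 m⁴; J_CD = π(0.0176)⁴/32 = 9.42×10^-9 m⁴.
θ = (T/G)·Σ L_i/J_i = (5.810/76.7×10⁹)·(0.205/8.39×10^-9 + 0.193/1.15×10^-8 + 0.246/9.42×10^-9) = 5.099×10^-3 rad.

0.292°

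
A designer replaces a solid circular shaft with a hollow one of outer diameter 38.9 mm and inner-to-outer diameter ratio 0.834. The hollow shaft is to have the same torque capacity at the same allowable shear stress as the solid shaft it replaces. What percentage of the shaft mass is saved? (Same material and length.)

Equal τ_max and T ⇒ the solid shaft needs d_s³ = d_o³(1−k⁴), so d_s = 38.9·(1−0.834⁴)^(1/3) = 31.20 mm.
Area ratio A_h/A_s = d_o²(1−k²)/d_s² = (1−k²)/(1−k⁴)^(2/3) = 0.4731.
Mass saving = 1 − 0.4731 = 52.7 %.

52.7 %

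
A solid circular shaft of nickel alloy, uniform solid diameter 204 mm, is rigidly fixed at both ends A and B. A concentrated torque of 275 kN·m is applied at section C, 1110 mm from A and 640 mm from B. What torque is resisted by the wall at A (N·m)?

101000 N·m

With uniform GJ and both ends fixed, compatibility θ_AC = θ_CB gives T_A·a = T_B·b, together with T_A + T_B = T₀.
T_A = T₀·b/(a+b) = 275000·640/1750 = 100600 N·m; T_B = 174400 N·m.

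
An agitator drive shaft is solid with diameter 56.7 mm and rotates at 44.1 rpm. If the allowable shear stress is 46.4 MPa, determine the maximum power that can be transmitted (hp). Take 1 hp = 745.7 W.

10.3 hp

J = πd⁴/32 = π(0.0567)⁴/32 = 1.015×10^-6 m⁴.
T_max = τ_allow·J/r = 4.64×10^7 × 1.015×10^-6 / 0.0284 = 1661 N·m.
ω = 2π·44.1/60 = 4.618 rad/s, so P_max = T_max·ω = 7669 W.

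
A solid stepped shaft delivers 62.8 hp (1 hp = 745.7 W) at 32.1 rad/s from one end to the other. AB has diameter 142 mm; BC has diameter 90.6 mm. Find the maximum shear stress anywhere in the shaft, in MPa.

9.99 MPa

ω = 32.1 rad/s, so T = P/ω = 62.8×745.7 / 32.10 = 1459 N·m.
Under the same torque, τ_max = 16T/(πd³) is largest where d is smallest — segment BC (d = 90.6 mm).
τ_max = 16·1459/(π·(0.0906)³) = 9.991×10^6 Pa.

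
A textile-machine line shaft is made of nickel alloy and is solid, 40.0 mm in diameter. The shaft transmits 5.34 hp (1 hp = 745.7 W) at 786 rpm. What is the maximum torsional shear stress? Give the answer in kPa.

3850 kPa

ω = 2π·786/60 = 82.31 rad/s, so T = P/ω = 5.34×745.7 / 82.31 = 48.38 N·m.
J = πd⁴/32 = π(0.0400)⁴/32 = 2.513×10^-7 m⁴.
τ_max = T·r/J = 48.38 × 0.0200 / 2.513×10^-7 = 3.850×10^6 Pa.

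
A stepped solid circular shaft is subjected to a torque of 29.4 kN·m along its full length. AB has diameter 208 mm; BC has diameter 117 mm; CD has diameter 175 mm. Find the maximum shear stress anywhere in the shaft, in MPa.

Under the same torque, τ_max = 16T/(πd³) is largest where d is smallest — segment BC (d = 117 mm).
τ_max = 16·29400/(π·(0.117)³) = 9.349×10^7 Pa.

93.5 MPa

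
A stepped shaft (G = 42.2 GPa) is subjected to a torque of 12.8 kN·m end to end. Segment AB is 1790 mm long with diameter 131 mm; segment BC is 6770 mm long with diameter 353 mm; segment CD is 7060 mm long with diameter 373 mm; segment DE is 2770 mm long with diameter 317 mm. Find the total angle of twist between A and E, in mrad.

22.1 mrad

J_AB = π(0.131)⁴/32 = 2.89×10^-5 m⁴; J_BC = π(0.353)⁴/32 = 1.52×10^-3 m⁴; J_CD = π(0.373)⁴/32 = 1.90×10^-3 m⁴; J_DE = π(0.317)⁴/32 = 9.91×10^-4 m⁴.
θ = (T/G)·Σ L_i/J_i = (12800/42.2×10⁹)·(1.79/2.89×10^-5 + 6.77/1.52×10^-3 + 7.06/1.90×10^-3 + 2.77/9.91×10^-4) = 0.02210 rad.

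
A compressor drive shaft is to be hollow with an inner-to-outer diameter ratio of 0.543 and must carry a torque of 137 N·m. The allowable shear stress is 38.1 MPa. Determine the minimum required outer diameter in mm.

For a hollow shaft with d_i/d_o = 0.543: τ_max = 16T/(π d_o³ (1−k⁴)), so d_o = [16T/(π τ_allow (1−k⁴))]^(1/3) = [16·137.0/(π·3.81×10^7·0.9131)]^(1/3) = 0.02717 m.

27.2 mm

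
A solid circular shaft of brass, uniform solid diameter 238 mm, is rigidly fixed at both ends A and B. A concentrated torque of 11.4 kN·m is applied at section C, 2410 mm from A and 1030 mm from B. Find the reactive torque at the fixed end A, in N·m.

With uniform GJ and both ends fixed, compatibility θ_AC = θ_CB gives T_A·a = T_B·b, together with T_A + T_B = T₀.
T_A = T₀·b/(a+b) = 11400·1030/3440 = 3413 N·m; T_B = 7987 N·m.

3410 N·m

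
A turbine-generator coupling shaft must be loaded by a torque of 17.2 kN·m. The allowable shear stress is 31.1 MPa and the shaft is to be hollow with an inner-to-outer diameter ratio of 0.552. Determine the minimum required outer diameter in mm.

146 mm

For a hollow shaft with d_i/d_o = 0.552: τ_max = 16T/(π d_o³ (1−k⁴)), so d_o = [16T/(π τ_allow (1−k⁴))]^(1/3) = [16·17200/(π·3.11×10^7·0.9072)]^(1/3) = 0.1459 m.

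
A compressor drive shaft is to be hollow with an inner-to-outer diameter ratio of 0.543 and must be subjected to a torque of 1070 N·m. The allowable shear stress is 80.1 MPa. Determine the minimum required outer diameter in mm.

For a hollow shaft with d_i/d_o = 0.543: τ_max = 16T/(π d_o³ (1−k⁴)), so d_o = [16T/(π τ_allow (1−k⁴))]^(1/3) = [16·1070/(π·8.01×10^7·0.9131)]^(1/3) = 0.04208 m.

42.1 mm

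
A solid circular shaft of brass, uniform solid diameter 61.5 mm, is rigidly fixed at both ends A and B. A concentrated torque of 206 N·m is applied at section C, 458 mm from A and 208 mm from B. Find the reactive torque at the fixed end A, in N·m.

With uniform GJ and both ends fixed, compatibility θ_AC = θ_CB gives T_A·a = T_B·b, together with T_A + T_B = T₀.
T_A = T₀·b/(a+b) = 206.0·208/666.0 = 64.34 N·m; T_B = 141.7 N·m.

64.3 N·m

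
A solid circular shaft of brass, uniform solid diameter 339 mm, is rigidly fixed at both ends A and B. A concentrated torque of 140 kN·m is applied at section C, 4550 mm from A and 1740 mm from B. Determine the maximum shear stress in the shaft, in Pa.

1.32e7 Pa

With uniform GJ and both ends fixed, compatibility θ_AC = θ_CB gives T_A·a = T_B·b, together with T_A + T_B = T₀.
T_A = T₀·b/(a+b) = 140000·1740/6290 = 38730 N·m; T_B = 101300 N·m.
τ in each portion: τ_AC = 5.06×10^6 Pa, τ_CB = 1.32×10^7 Pa; maximum is in CB.
τ_max = T_CB·r/J = 101300·0.170/1.30×10^-3 = 1.324×10^7 Pa.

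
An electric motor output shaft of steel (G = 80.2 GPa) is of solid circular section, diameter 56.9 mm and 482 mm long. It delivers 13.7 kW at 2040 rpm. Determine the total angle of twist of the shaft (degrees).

0.0215°

ω = 2π·2040/60 = 213.6 rad/s, so T = P/ω = 13.7×10³ / 213.6 = 64.13 N·m.
J = πd⁴/32 = π(0.0569)⁴/32 = 1.029×10^-6 m⁴.
θ = T·L/(G·J) = 64.13 × 0.482 / (80.2×10⁹ × 1.029×10^-6) = 3.745×10^-4 rad.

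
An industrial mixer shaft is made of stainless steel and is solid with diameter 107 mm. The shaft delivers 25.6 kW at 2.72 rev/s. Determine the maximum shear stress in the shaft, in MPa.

6.23 MPa

ω = 2π·2.72 = 17.09 rad/s, so T = P/ω = 25.6×10³ / 17.09 = 1498 N·m.
J = πd⁴/32 = π(0.107)⁴/32 = 1.287×10^-5 m⁴.
τ_max = T·r/J = 1498 × 0.0535 / 1.287×10^-5 = 6.227×10^6 Pa.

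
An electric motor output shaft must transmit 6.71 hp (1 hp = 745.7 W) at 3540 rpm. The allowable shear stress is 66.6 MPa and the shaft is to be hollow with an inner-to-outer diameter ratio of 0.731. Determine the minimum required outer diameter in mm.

ω = 2π·3540/60 = 370.7 rad/s, so T = P/ω = 6.71×745.7 / 370.7 = 13.50 N·m.
For a hollow shaft with d_i/d_o = 0.731: τ_max = 16T/(π d_o³ (1−k⁴)), so d_o = [16T/(π τ_allow (1−k⁴))]^(1/3) = [16·13.50/(π·6.66×10^7·0.7145)]^(1/3) = 0.01130 m.

11.3 mm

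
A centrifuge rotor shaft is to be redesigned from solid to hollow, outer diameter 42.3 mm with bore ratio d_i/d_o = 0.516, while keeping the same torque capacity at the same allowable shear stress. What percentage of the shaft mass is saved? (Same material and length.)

Equal τ_max and T ⇒ the solid shaft needs d_s³ = d_o³(1−k⁴), so d_s = 42.3·(1−0.516⁴)^(1/3) = 41.28 mm.
Area ratio A_h/A_s = d_o²(1−k²)/d_s² = (1−k²)/(1−k⁴)^(2/3) = 0.7706.
Mass saving = 1 − 0.7706 = 22.9 %.

22.9 %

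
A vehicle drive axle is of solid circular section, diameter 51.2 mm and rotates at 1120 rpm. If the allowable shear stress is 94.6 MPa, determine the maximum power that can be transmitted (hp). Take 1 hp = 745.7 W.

J = πd⁴/32 = π(0.0512)⁴/32 = 6.747×10^-7 m⁴.
T_max = τ_allow·J/r = 9.46×10^7 × 6.747×10^-7 / 0.0256 = 2493 N·m.
ω = 2π·1120/60 = 117.3 rad/s, so P_max = T_max·ω = 2.924×10^5 W.

392 hp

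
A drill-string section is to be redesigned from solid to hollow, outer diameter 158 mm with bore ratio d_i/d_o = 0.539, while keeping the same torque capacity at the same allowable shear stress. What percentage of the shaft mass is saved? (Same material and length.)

24.8 %

Equal τ_max and T ⇒ the solid shaft needs d_s³ = d_o³(1−k⁴), so d_s = 158·(1−0.539⁴)^(1/3) = 153.4 mm.
Area ratio A_h/A_s = d_o²(1−k²)/d_s² = (1−k²)/(1−k⁴)^(2/3) = 0.7524.
Mass saving = 1 − 0.7524 = 24.8 %.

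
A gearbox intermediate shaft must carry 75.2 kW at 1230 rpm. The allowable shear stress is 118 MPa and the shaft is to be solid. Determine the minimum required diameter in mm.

29.3 mm

ω = 2π·1230/60 = 128.8 rad/s, so T = P/ω = 75.2×10³ / 128.8 = 583.8 N·m.
For a solid shaft τ_max = 16T/(πd³), so d = (16T/(π τ_allow))^(1/3) = (16·583.8/(π·1.18×10^8))^(1/3) = 0.02932 m.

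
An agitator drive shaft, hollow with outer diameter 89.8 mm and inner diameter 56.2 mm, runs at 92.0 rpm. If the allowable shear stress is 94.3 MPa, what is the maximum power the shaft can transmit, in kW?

109 kW

J = π(d_o⁴ − d_i⁴)/32 = π(0.0898⁴ − 0.0562⁴)/32 = 5.405×10^-6 m⁴.
T_max = τ_allow·J/r = 9.43×10^7 × 5.405×10^-6 / 0.0449 = 11350 N·m.
ω = 2π·92.0/60 = 9.634 rad/s, so P_max = T_max·ω = 1.094×10^5 W.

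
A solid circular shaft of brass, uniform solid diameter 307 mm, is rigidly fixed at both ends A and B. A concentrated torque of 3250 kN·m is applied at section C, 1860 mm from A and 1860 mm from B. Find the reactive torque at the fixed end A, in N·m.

1.62e6 N·m

With uniform GJ and both ends fixed, compatibility θ_AC = θ_CB gives T_A·a = T_B·b, together with T_A + T_B = T₀.
T_A = T₀·b/(a+b) = 3.250e6·1860/3720 = 1.625e6 N·m; T_B = 1.625e6 N·m.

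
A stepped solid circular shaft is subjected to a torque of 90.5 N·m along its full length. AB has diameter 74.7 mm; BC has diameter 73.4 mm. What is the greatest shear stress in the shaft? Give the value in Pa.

Under the same torque, τ_max = 16T/(πd³) is largest where d is smallest — segment BC (d = 73.4 mm).
τ_max = 16·90.50/(π·(0.0734)³) = 1.166×10^6 Pa.

1.17e6 Pa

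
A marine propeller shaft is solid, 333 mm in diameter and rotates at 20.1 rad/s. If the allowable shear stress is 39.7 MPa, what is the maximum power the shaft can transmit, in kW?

J = πd⁴/32 = π(0.333)⁴/32 = 1.207×10^-3 m⁴.
T_max = τ_allow·J/r = 3.97×10^7 × 1.207×10^-3 / 0.167 = 287800 N·m.
ω = 20.1 rad/s, so P_max = T_max·ω = 5.786×10^6 W.

5790 kW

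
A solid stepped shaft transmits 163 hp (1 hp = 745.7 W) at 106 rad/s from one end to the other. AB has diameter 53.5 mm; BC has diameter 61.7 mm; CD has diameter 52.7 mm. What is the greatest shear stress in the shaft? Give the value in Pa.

ω = 106 rad/s, so T = P/ω = 163×745.7 / 106.0 = 1147 N·m.
Under the same torque, τ_max = 16T/(πd³) is largest where d is smallest — segment CD (d = 52.7 mm).
τ_max = 16·1147/(π·(0.0527)³) = 3.990×10^7 Pa.

3.99e7 Pa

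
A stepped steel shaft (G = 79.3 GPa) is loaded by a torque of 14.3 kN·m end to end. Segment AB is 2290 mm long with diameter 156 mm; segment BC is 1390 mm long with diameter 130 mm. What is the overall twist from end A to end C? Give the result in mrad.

16.0 mrad

J_AB = π(0.156)⁴/32 = 5.81×10^-5 m⁴; J_BC = π(0.130)⁴/32 = 2.80×10^-5 m⁴.
θ = (T/G)·Σ L_i/J_i = (14300/79.3×10⁹)·(2.29/5.81×10^-5 + 1.39/2.80×10^-5) = 0.01604 rad.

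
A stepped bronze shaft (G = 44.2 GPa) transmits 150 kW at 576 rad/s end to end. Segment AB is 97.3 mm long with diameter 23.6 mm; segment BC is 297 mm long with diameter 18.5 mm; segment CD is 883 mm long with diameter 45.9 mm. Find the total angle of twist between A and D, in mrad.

183 mrad

ω = 576 rad/s, so T = P/ω = 150×10³ / 576.0 = 260.4 N·m.
J_AB = π(0.0236)⁴/32 = 3.05×10^-8 m⁴; J_BC = π(0.0185)⁴/32 = 1.15×10^-8 m⁴; J_CD = π(0.0459)⁴/32 = 4.36×10^-7 m⁴.
θ = (T/G)·Σ L_i/J_i = (260.4/44.2×10⁹)·(0.0973/3.05×10^-8 + 0.297/1.15×10^-8 + 0.883/4.36×10^-7) = 0.1829 rad.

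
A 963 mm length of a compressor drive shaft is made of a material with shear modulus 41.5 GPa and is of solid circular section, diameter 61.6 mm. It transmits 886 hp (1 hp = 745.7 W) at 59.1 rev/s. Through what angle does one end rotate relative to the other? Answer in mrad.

29.2 mrad

ω = 2π·59.1 = 371.3 rad/s, so T = P/ω = 886×745.7 / 371.3 = 1779 N·m.
J = πd⁴/32 = π(0.0616)⁴/32 = 1.414×10^-6 m⁴.
θ = T·L/(G·J) = 1779 × 0.963 / (41.5×10⁹ × 1.414×10^-6) = 0.02921 rad.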